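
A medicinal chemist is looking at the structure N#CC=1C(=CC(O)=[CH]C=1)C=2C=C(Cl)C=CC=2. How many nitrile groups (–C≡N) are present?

1

The nitrile motif appears at heavy-atom position 2 in the SMILES.
Other groups present: 1 hydroxyl.
Nitrile count: 1.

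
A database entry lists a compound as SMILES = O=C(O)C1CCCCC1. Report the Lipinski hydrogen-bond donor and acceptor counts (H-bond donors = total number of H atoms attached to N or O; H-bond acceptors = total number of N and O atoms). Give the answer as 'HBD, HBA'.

Donors: find every N or O and count the H atoms it carries.
  atom 1 (O): bond orders sum to 2 → 0 H
  atom 3 (O): bond orders sum to 1 → 1 H
Lipinski HBD = 1.
Acceptors: N atoms = 0, O atoms = 2 → HBA = 2.

1, 2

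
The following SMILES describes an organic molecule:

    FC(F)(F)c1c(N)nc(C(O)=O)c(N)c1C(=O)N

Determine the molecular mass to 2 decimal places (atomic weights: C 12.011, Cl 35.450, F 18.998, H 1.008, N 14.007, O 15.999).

First, the molecular formula is C8H7F3N4O3 (counting implicit H from valence).
  C: 8 × 12.011 = 96.088
  F: 3 × 18.998 = 56.994
  H: 7 × 1.008 = 7.056
  N: 4 × 14.007 = 56.028
  O: 3 × 15.999 = 47.997
Sum: 8×12.011 + 3×18.998 + 7×1.008 + 4×14.007 + 3×15.999 = 264.163 → 264.16 g/mol.

264.16 g/mol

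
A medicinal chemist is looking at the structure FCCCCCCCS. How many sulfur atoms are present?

1

Scan the SMILES for S atoms (remember two-letter symbols like Cl and Br are single atoms).
Sulfur count: 1.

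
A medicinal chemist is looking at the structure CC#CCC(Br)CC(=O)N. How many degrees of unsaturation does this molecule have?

3

Degree of unsaturation = (number of rings) + (number of π bonds).
Ring closures in the SMILES: 0.
π bonds: 1 double bond (each 1 DoU), 1 triple bond (each 2 DoU) → 3 DoU from unsaturation.
Total DoU = 0 + 3 = 3.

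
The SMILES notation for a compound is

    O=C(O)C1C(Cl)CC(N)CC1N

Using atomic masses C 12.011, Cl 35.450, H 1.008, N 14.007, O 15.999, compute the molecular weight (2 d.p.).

First, the molecular formula is C7H13ClN2O2 (counting implicit H from valence).
  C: 7 × 12.011 = 84.077
  Cl: 1 × 35.450 = 35.450
  H: 13 × 1.008 = 13.104
  N: 2 × 14.007 = 28.014
  O: 2 × 15.999 = 31.998
Sum: 7×12.011 + 1×35.450 + 13×1.008 + 2×14.007 + 2×15.999 = 192.643 → 192.64 g/mol.

192.64 g/mol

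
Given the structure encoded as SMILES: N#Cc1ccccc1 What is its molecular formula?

Walk through each heavy atom and fill implicit hydrogens from standard valence (C 4, N 3, O 2, S 2, halogen 1); for lowercase aromatic atoms, an aromatic c carries 1 H when it has two neighbours and 0 H with three, and aromatic n carries 0 H:
  atom 1: N, bond orders sum to 3 (valence 3) → 0 H
  atom 2: C, bond orders sum to 4 (valence 4) → 0 H
  atom 3: aromatic c, 3 neighbours → 0 H
  atom 4: aromatic c, 2 neighbours → 1 H
  atom 5: aromatic c, 2 neighbours → 1 H
  atom 6: aromatic c, 2 neighbours → 1 H
  atom 7: aromatic c, 2 neighbours → 1 H
  atom 8: aromatic c, 2 neighbours → 1 H
Totals → C:7, H:5, N:1.
In Hill order: C7H5N.

C7H5N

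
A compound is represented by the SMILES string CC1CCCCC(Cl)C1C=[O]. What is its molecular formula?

Walk through each heavy atom and fill implicit hydrogens from standard valence (C 4, N 3, O 2, S 2, halogen 1):
  atom 1: C, bond orders sum to 1 (valence 4) → 3 H
  atom 2: C, bond orders sum to 3 (valence 4) → 1 H
  atom 3: C, bond orders sum to 2 (valence 4) → 2 H
  atom 4: C, bond orders sum to 2 (valence 4) → 2 H
  atom 5: C, bond orders sum to 2 (valence 4) → 2 H
  atom 6: C, bond orders sum to 2 (valence 4) → 2 H
  atom 7: C, bond orders sum to 3 (valence 4) → 1 H
  atom 8: Cl (halogen, monovalent) → 0 H
  atom 9: C, bond orders sum to 3 (valence 4) → 1 H
  atom 10: C, bond orders sum to 3 (valence 4) → 1 H
  atom 11: O with explicit H count 0
Totals → C:9, H:15, Cl:1, O:1.
In Hill order: C9H15ClO.

C9H15ClO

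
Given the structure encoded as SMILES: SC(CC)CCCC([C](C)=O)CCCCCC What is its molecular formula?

C15H30OS

Walk through each heavy atom and fill implicit hydrogens from standard valence (C 4, N 3, O 2, S 2, halogen 1):
  atom 1: S, bond orders sum to 1 (valence 2) → 1 H
  atom 2: C, bond orders sum to 3 (valence 4) → 1 H
  atom 3: C, bond orders sum to 2 (valence 4) → 2 H
  atom 4: C, bond orders sum to 1 (valence 4) → 3 H
  atom 5: C, bond orders sum to 2 (valence 4) → 2 H
  atom 6: C, bond orders sum to 2 (valence 4) → 2 H
  atom 7: C, bond orders sum to 2 (valence 4) → 2 H
  atom 8: C, bond orders sum to 3 (valence 4) → 1 H
  atom 9: C with explicit H count 0
  atom 10: C, bond orders sum to 1 (valence 4) → 3 H
  atom 11: O, bond orders sum to 2 (valence 2) → 0 H
  atom 12: C, bond orders sum to 2 (valence 4) → 2 H
  atom 13: C, bond orders sum to 2 (valence 4) → 2 H
  atom 14: C, bond orders sum to 2 (valence 4) → 2 H
  atom 15: C, bond orders sum to 2 (valence 4) → 2 H
  atom 16: C, bond orders sum to 2 (valence 4) → 2 H
  atom 17: C, bond orders sum to 1 (valence 4) → 3 H
Totals → C:15, H:30, O:1, S:1.
In Hill order: C15H30OS.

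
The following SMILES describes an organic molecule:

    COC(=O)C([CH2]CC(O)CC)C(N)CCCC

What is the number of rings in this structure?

0

In SMILES, each pair of matching ring-closure digits denotes one ring-closing bond; the number of such bonds equals the number of independent rings.
Ring-closure bonds here: 0.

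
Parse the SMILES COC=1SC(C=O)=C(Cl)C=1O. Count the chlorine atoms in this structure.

Scan the SMILES for Cl atoms (remember two-letter symbols like Cl and Br are single atoms).
Chlorine count: 1.

1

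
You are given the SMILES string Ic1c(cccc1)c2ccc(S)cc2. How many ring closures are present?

In SMILES, each pair of matching ring-closure digits denotes one ring-closing bond; the number of such bonds equals the number of independent rings.
Ring-closure bonds here: 2.

2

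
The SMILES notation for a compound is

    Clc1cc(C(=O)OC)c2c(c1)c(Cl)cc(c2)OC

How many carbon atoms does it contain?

13

Count every carbon token in the SMILES (each C, including those in ring-closure positions and inside branches).
Carbon count: 13.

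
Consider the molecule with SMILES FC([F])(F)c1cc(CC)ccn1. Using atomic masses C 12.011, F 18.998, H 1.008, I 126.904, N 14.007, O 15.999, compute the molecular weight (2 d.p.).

175.15 g/mol

First, the molecular formula is C8H8F3N (counting implicit H from valence).
  C: 8 × 12.011 = 96.088
  F: 3 × 18.998 = 56.994
  H: 8 × 1.008 = 8.064
  N: 1 × 14.007 = 14.007
Sum: 8×12.011 + 3×18.998 + 8×1.008 + 1×14.007 = 175.153 → 175.15 g/mol.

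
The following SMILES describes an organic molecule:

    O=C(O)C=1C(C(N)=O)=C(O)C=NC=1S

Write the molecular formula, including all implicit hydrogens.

C7H6N2O4S

Walk through each heavy atom and fill implicit hydrogens from standard valence (C 4, N 3, O 2, S 2, halogen 1):
  atom 1: O, bond orders sum to 2 (valence 2) → 0 H
  atom 2: C, bond orders sum to 4 (valence 4) → 0 H
  atom 3: O, bond orders sum to 1 (valence 2) → 1 H
  atom 4: C, bond orders sum to 4 (valence 4) → 0 H
  atom 5: C, bond orders sum to 4 (valence 4) → 0 H
  atom 6: C, bond orders sum to 4 (valence 4) → 0 H
  atom 7: N, bond orders sum to 1 (valence 3) → 2 H
  atom 8: O, bond orders sum to 2 (valence 2) → 0 H
  atom 9: C, bond orders sum to 4 (valence 4) → 0 H
  atom 10: O, bond orders sum to 1 (valence 2) → 1 H
  atom 11: C, bond orders sum to 3 (valence 4) → 1 H
  atom 12: N, bond orders sum to 3 (valence 3) → 0 H
  atom 13: C, bond orders sum to 4 (valence 4) → 0 H
  atom 14: S, bond orders sum to 1 (valence 2) → 1 H
Totals → C:7, H:6, N:2, O:4, S:1.
In Hill order: C7H6N2O4S.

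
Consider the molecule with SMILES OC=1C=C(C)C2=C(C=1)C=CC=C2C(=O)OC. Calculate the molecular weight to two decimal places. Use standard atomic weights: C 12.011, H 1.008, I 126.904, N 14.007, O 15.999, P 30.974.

216.24 g/mol

First, the molecular formula is C13H12O3 (counting implicit H from valence).
  C: 13 × 12.011 = 156.143
  H: 12 × 1.008 = 12.096
  O: 3 × 15.999 = 47.997
Sum: 13×12.011 + 12×1.008 + 3×15.999 = 216.236 → 216.24 g/mol.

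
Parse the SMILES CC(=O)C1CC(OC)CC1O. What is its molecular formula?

C8H14O3

Walk through each heavy atom and fill implicit hydrogens from standard valence (C 4, N 3, O 2, S 2, halogen 1):
  atom 1: C, bond orders sum to 1 (valence 4) → 3 H
  atom 2: C, bond orders sum to 4 (valence 4) → 0 H
  atom 3: O, bond orders sum to 2 (valence 2) → 0 H
  atom 4: C, bond orders sum to 3 (valence 4) → 1 H
  atom 5: C, bond orders sum to 2 (valence 4) → 2 H
  atom 6: C, bond orders sum to 3 (valence 4) → 1 H
  atom 7: O, bond orders sum to 2 (valence 2) → 0 H
  atom 8: C, bond orders sum to 1 (valence 4) → 3 H
  atom 9: C, bond orders sum to 2 (valence 4) → 2 H
  atom 10: C, bond orders sum to 3 (valence 4) → 1 H
  atom 11: O, bond orders sum to 1 (valence 2) → 1 H
Totals → C:8, H:14, O:3.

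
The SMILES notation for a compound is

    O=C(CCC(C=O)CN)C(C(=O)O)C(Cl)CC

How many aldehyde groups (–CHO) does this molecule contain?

1

The aldehyde motif appears at heavy-atom position 6 in the SMILES.
Other groups present: 1 carboxylic acid, 1 ketone, 1 primary amine.
Aldehyde count: 1.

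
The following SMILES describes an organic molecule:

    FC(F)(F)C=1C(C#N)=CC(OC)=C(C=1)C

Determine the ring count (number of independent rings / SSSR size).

In SMILES, each pair of matching ring-closure digits denotes one ring-closing bond; the number of such bonds equals the number of independent rings.
Ring-closure bonds here: 1.

1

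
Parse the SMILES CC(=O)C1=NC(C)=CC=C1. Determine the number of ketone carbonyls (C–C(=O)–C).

1

The ketone motif appears at heavy-atom position 2 in the SMILES.
Ketone count: 1.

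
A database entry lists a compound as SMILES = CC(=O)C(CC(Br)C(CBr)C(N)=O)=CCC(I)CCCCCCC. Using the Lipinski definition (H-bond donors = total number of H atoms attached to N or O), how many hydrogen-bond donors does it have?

Donors: find every N or O and count the H atoms it carries.
  atom 3 (O): bond orders sum to 2 → 0 H
  atom 12 (N): bond orders sum to 1 → 2 H
  atom 13 (O): bond orders sum to 2 → 0 H
Lipinski HBD = 2.

2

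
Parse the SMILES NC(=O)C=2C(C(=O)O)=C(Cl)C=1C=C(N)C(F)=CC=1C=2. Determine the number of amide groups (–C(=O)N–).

1

The amide motif appears at heavy-atom position 2 in the SMILES.
Other groups present: 1 carboxylic acid, 1 primary amine.
Amide count: 1.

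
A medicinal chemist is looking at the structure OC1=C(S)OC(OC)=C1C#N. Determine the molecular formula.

C6H5NO3S

Walk through each heavy atom and fill implicit hydrogens from standard valence (C 4, N 3, O 2, S 2, halogen 1):
  atom 1: O, bond orders sum to 1 (valence 2) → 1 H
  atom 2: C, bond orders sum to 4 (valence 4) → 0 H
  atom 3: C, bond orders sum to 4 (valence 4) → 0 H
  atom 4: S, bond orders sum to 1 (valence 2) → 1 H
  atom 5: O, bond orders sum to 2 (valence 2) → 0 H
  atom 6: C, bond orders sum to 4 (valence 4) → 0 H
  atom 7: O, bond orders sum to 2 (valence 2) → 0 H
  atom 8: C, bond orders sum to 1 (valence 4) → 3 H
  atom 9: C, bond orders sum to 4 (valence 4) → 0 H
  atom 10: C, bond orders sum to 4 (valence 4) → 0 H
  atom 11: N, bond orders sum to 3 (valence 3) → 0 H
Totals → C:6, H:5, N:1, O:3, S:1.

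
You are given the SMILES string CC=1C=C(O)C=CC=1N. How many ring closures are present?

In SMILES, each pair of matching ring-closure digits denotes one ring-closing bond; the number of such bonds equals the number of independent rings.
Ring-closure bonds here: 1.

1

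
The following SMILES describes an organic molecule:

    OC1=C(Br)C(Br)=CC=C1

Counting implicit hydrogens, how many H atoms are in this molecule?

Walk through each heavy atom and fill implicit hydrogens from standard valence (C 4, N 3, O 2, S 2, halogen 1):
  atom 1: O, bond orders sum to 1 (valence 2) → 1 H
  atom 2: C, bond orders sum to 4 (valence 4) → 0 H
  atom 3: C, bond orders sum to 4 (valence 4) → 0 H
  atom 4: Br (halogen, monovalent) → 0 H
  atom 5: C, bond orders sum to 4 (valence 4) → 0 H
  atom 6: Br (halogen, monovalent) → 0 H
  atom 7: C, bond orders sum to 3 (valence 4) → 1 H
  atom 8: C, bond orders sum to 3 (valence 4) → 1 H
  atom 9: C, bond orders sum to 3 (valence 4) → 1 H
Total hydrogens: 4.

4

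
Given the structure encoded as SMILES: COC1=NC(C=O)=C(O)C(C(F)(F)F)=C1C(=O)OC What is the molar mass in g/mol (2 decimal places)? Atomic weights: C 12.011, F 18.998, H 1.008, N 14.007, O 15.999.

279.17 g/mol

First, the molecular formula is C10H8F3NO5 (counting implicit H from valence).
  C: 10 × 12.011 = 120.110
  F: 3 × 18.998 = 56.994
  H: 8 × 1.008 = 8.064
  N: 1 × 14.007 = 14.007
  O: 5 × 15.999 = 79.995
Sum: 10×12.011 + 3×18.998 + 8×1.008 + 1×14.007 + 5×15.999 = 279.170 → 279.17 g/mol.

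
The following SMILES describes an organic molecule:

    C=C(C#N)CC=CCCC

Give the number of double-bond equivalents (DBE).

Molecular formula: C9H13N.
DoU = (2C + 2 + N − H − X) / 2, where X is the halogen count and O/S are ignored.
    = (2·9 + 2 + 1 − 13 − 0) / 2 = 8 / 2 = 4.

4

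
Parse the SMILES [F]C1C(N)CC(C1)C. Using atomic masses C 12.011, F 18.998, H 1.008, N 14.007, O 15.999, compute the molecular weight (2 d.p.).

First, the molecular formula is C6H12FN (counting implicit H from valence).
  C: 6 × 12.011 = 72.066
  F: 1 × 18.998 = 18.998
  H: 12 × 1.008 = 12.096
  N: 1 × 14.007 = 14.007
Sum: 6×12.011 + 1×18.998 + 12×1.008 + 1×14.007 = 117.167 → 117.17 g/mol.

117.17 g/mol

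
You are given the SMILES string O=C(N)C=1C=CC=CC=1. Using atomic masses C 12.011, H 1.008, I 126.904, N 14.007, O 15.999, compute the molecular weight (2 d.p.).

First, the molecular formula is C7H7NO (counting implicit H from valence).
  C: 7 × 12.011 = 84.077
  H: 7 × 1.008 = 7.056
  N: 1 × 14.007 = 14.007
  O: 1 × 15.999 = 15.999
Sum: 7×12.011 + 7×1.008 + 1×14.007 + 1×15.999 = 121.139 → 121.14 g/mol.

121.14 g/mol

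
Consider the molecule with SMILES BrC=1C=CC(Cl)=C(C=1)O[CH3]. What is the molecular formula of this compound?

C7H6BrClO

Walk through each heavy atom and fill implicit hydrogens from standard valence (C 4, N 3, O 2, S 2, halogen 1):
  atom 1: Br (halogen, monovalent) → 0 H
  atom 2: C, bond orders sum to 4 (valence 4) → 0 H
  atom 3: C, bond orders sum to 3 (valence 4) → 1 H
  atom 4: C, bond orders sum to 3 (valence 4) → 1 H
  atom 5: C, bond orders sum to 4 (valence 4) → 0 H
  atom 6: Cl (halogen, monovalent) → 0 H
  atom 7: C, bond orders sum to 4 (valence 4) → 0 H
  atom 8: C, bond orders sum to 3 (valence 4) → 1 H
  atom 9: O, bond orders sum to 2 (valence 2) → 0 H
  atom 10: C with explicit H count 3
Totals → C:7, H:6, Br:1, Cl:1, O:1.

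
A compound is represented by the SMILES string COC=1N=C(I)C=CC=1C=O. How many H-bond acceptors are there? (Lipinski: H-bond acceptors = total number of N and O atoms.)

N atoms: 1; O atoms: 2.
Lipinski HBA = 1 + 2 = 3.

3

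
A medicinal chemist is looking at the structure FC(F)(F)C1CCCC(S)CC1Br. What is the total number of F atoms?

Scan the SMILES for F atoms (remember two-letter symbols like Cl and Br are single atoms).
Fluorine count: 3.

3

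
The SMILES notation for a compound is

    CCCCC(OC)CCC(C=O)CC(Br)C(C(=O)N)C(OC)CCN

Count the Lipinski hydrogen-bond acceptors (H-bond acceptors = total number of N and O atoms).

N atoms: 2; O atoms: 4.
Lipinski HBA = 2 + 4 = 6.

6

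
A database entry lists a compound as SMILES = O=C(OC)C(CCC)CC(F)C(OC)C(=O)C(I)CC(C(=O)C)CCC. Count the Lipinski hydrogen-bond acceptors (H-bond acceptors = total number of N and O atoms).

N atoms: 0; O atoms: 5.
Lipinski HBA = 0 + 5 = 5.

5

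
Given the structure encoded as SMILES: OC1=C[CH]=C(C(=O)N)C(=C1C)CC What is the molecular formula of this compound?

Walk through each heavy atom and fill implicit hydrogens from standard valence (C 4, N 3, O 2, S 2, halogen 1):
  atom 1: O, bond orders sum to 1 (valence 2) → 1 H
  atom 2: C, bond orders sum to 4 (valence 4) → 0 H
  atom 3: C, bond orders sum to 3 (valence 4) → 1 H
  atom 4: C with explicit H count 1
  atom 5: C, bond orders sum to 4 (valence 4) → 0 H
  atom 6: C, bond orders sum to 4 (valence 4) → 0 H
  atom 7: O, bond orders sum to 2 (valence 2) → 0 H
  atom 8: N, bond orders sum to 1 (valence 3) → 2 H
  atom 9: C, bond orders sum to 4 (valence 4) → 0 H
  atom 10: C, bond orders sum to 4 (valence 4) → 0 H
  atom 11: C, bond orders sum to 1 (valence 4) → 3 H
  atom 12: C, bond orders sum to 2 (valence 4) → 2 H
  atom 13: C, bond orders sum to 1 (valence 4) → 3 H
Totals → C:10, H:13, N:1, O:2.
In Hill order: C10H13NO2.

C10H13NO2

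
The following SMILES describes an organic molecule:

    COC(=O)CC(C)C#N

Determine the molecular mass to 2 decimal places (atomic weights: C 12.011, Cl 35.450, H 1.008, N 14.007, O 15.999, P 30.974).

First, the molecular formula is C6H9NO2 (counting implicit H from valence).
  C: 6 × 12.011 = 72.066
  H: 9 × 1.008 = 9.072
  N: 1 × 14.007 = 14.007
  O: 2 × 15.999 = 31.998
Sum: 6×12.011 + 9×1.008 + 1×14.007 + 2×15.999 = 127.143 → 127.14 g/mol.

127.14 g/mol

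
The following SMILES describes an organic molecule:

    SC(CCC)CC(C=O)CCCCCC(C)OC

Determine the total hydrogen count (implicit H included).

Walk through each heavy atom and fill implicit hydrogens from standard valence (C 4, N 3, O 2, S 2, halogen 1):
  atom 1: S, bond orders sum to 1 (valence 2) → 1 H
  atom 2: C, bond orders sum to 3 (valence 4) → 1 H
  atom 3: C, bond orders sum to 2 (valence 4) → 2 H
  atom 4: C, bond orders sum to 2 (valence 4) → 2 H
  atom 5: C, bond orders sum to 1 (valence 4) → 3 H
  atom 6: C, bond orders sum to 2 (valence 4) → 2 H
  atom 7: C, bond orders sum to 3 (valence 4) → 1 H
  atom 8: C, bond orders sum to 3 (valence 4) → 1 H
  atom 9: O, bond orders sum to 2 (valence 2) → 0 H
  atom 10: C, bond orders sum to 2 (valence 4) → 2 H
  atom 11: C, bond orders sum to 2 (valence 4) → 2 H
  atom 12: C, bond orders sum to 2 (valence 4) → 2 H
  atom 13: C, bond orders sum to 2 (valence 4) → 2 H
  atom 14: C, bond orders sum to 2 (valence 4) → 2 H
  atom 15: C, bond orders sum to 3 (valence 4) → 1 H
  atom 16: C, bond orders sum to 1 (valence 4) → 3 H
  atom 17: O, bond orders sum to 2 (valence 2) → 0 H
  atom 18: C, bond orders sum to 1 (valence 4) → 3 H
Total hydrogens: 30.

30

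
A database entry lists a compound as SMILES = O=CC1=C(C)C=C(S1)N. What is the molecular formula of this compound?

C6H7NOS

Walk through each heavy atom and fill implicit hydrogens from standard valence (C 4, N 3, O 2, S 2, halogen 1):
  atom 1: O, bond orders sum to 2 (valence 2) → 0 H
  atom 2: C, bond orders sum to 3 (valence 4) → 1 H
  atom 3: C, bond orders sum to 4 (valence 4) → 0 H
  atom 4: C, bond orders sum to 4 (valence 4) → 0 H
  atom 5: C, bond orders sum to 1 (valence 4) → 3 H
  atom 6: C, bond orders sum to 3 (valence 4) → 1 H
  atom 7: C, bond orders sum to 4 (valence 4) → 0 H
  atom 8: S, bond orders sum to 2 (valence 2) → 0 H
  atom 9: N, bond orders sum to 1 (valence 3) → 2 H
Totals → C:6, H:7, N:1, O:1, S:1.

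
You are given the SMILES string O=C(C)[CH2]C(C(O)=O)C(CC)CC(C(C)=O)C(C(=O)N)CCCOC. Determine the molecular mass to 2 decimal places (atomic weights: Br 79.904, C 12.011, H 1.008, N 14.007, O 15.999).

357.45 g/mol

First, the molecular formula is C18H31NO6 (counting implicit H from valence).
  C: 18 × 12.011 = 216.198
  H: 31 × 1.008 = 31.248
  N: 1 × 14.007 = 14.007
  O: 6 × 15.999 = 95.994
Sum: 18×12.011 + 31×1.008 + 1×14.007 + 6×15.999 = 357.447 → 357.45 g/mol.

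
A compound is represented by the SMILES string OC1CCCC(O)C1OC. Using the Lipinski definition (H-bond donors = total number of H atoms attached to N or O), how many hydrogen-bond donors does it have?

Donors: find every N or O and count the H atoms it carries.
  atom 1 (O): bond orders sum to 1 → 1 H
  atom 7 (O): bond orders sum to 1 → 1 H
  atom 9 (O): bond orders sum to 2 → 0 H
Lipinski HBD = 2.

2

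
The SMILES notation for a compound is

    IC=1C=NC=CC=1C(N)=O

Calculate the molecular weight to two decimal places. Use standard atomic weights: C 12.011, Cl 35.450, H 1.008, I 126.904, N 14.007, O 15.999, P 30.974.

248.02 g/mol

First, the molecular formula is C6H5IN2O (counting implicit H from valence).
  C: 6 × 12.011 = 72.066
  H: 5 × 1.008 = 5.040
  I: 1 × 126.904 = 126.904
  N: 2 × 14.007 = 28.014
  O: 1 × 15.999 = 15.999
Sum: 6×12.011 + 5×1.008 + 1×126.904 + 2×14.007 + 1×15.999 = 248.023 → 248.02 g/mol.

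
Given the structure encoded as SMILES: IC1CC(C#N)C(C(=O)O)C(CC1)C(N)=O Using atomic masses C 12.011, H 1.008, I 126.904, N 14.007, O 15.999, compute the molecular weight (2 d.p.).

First, the molecular formula is C10H13IN2O3 (counting implicit H from valence).
  C: 10 × 12.011 = 120.110
  H: 13 × 1.008 = 13.104
  I: 1 × 126.904 = 126.904
  N: 2 × 14.007 = 28.014
  O: 3 × 15.999 = 47.997
Sum: 10×12.011 + 13×1.008 + 1×126.904 + 2×14.007 + 3×15.999 = 336.129 → 336.13 g/mol.

336.13 g/mol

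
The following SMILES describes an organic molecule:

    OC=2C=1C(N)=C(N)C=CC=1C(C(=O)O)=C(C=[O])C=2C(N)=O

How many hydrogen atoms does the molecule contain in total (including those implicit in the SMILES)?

11

Walk through each heavy atom and fill implicit hydrogens from standard valence (C 4, N 3, O 2, S 2, halogen 1):
  atom 1: O, bond orders sum to 1 (valence 2) → 1 H
  atom 2: C, bond orders sum to 4 (valence 4) → 0 H
  atom 3: C, bond orders sum to 4 (valence 4) → 0 H
  atom 4: C, bond orders sum to 4 (valence 4) → 0 H
  atom 5: N, bond orders sum to 1 (valence 3) → 2 H
  atom 6: C, bond orders sum to 4 (valence 4) → 0 H
  atom 7: N, bond orders sum to 1 (valence 3) → 2 H
  atom 8: C, bond orders sum to 3 (valence 4) → 1 H
  atom 9: C, bond orders sum to 3 (valence 4) → 1 H
  atom 10: C, bond orders sum to 4 (valence 4) → 0 H
  atom 11: C, bond orders sum to 4 (valence 4) → 0 H
  atom 12: C, bond orders sum to 4 (valence 4) → 0 H
  atom 13: O, bond orders sum to 2 (valence 2) → 0 H
  atom 14: O, bond orders sum to 1 (valence 2) → 1 H
  atom 15: C, bond orders sum to 4 (valence 4) → 0 H
  atom 16: C, bond orders sum to 3 (valence 4) → 1 H
  atom 17: O with explicit H count 0
  atom 18: C, bond orders sum to 4 (valence 4) → 0 H
  atom 19: C, bond orders sum to 4 (valence 4) → 0 H
  atom 20: N, bond orders sum to 1 (valence 3) → 2 H
  atom 21: O, bond orders sum to 2 (valence 2) → 0 H
Total hydrogens: 11.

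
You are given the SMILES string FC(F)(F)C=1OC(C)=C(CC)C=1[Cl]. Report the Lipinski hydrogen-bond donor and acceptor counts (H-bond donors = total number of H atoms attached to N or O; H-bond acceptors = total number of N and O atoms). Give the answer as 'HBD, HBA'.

0, 1

Donors: find every N or O and count the H atoms it carries.
  atom 6 (O): bond orders sum to 2 → 0 H
Lipinski HBD = 0.
Acceptors: N atoms = 0, O atoms = 1 → HBA = 1.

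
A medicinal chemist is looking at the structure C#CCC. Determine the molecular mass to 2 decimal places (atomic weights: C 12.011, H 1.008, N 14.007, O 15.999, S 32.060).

54.09 g/mol

First, the molecular formula is C4H6 (counting implicit H from valence).
  C: 4 × 12.011 = 48.044
  H: 6 × 1.008 = 6.048
Sum: 4×12.011 + 6×1.008 = 54.092 → 54.09 g/mol.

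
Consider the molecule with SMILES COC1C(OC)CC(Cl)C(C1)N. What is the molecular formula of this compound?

C8H16ClNO2

Walk through each heavy atom and fill implicit hydrogens from standard valence (C 4, N 3, O 2, S 2, halogen 1):
  atom 1: C, bond orders sum to 1 (valence 4) → 3 H
  atom 2: O, bond orders sum to 2 (valence 2) → 0 H
  atom 3: C, bond orders sum to 3 (valence 4) → 1 H
  atom 4: C, bond orders sum to 3 (valence 4) → 1 H
  atom 5: O, bond orders sum to 2 (valence 2) → 0 H
  atom 6: C, bond orders sum to 1 (valence 4) → 3 H
  atom 7: C, bond orders sum to 2 (valence 4) → 2 H
  atom 8: C, bond orders sum to 3 (valence 4) → 1 H
  atom 9: Cl (halogen, monovalent) → 0 H
  atom 10: C, bond orders sum to 3 (valence 4) → 1 H
  atom 11: C, bond orders sum to 2 (valence 4) → 2 H
  atom 12: N, bond orders sum to 1 (valence 3) → 2 H
Totals → C:8, H:16, Cl:1, N:1, O:2.
In Hill order: C8H16ClNO2.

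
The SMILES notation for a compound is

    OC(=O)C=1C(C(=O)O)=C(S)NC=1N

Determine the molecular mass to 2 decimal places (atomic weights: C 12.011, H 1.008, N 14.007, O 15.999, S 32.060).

202.18 g/mol

First, the molecular formula is C6H6N2O4S (counting implicit H from valence).
  C: 6 × 12.011 = 72.066
  H: 6 × 1.008 = 6.048
  N: 2 × 14.007 = 28.014
  O: 4 × 15.999 = 63.996
  S: 1 × 32.060 = 32.060
Sum: 6×12.011 + 6×1.008 + 2×14.007 + 4×15.999 + 1×32.060 = 202.184 → 202.18 g/mol.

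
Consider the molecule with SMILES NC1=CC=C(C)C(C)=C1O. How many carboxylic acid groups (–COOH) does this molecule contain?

Scan the SMILES for the carboxylic acid motif — none present.
Groups that are present: 1 hydroxyl, 1 primary amine.

0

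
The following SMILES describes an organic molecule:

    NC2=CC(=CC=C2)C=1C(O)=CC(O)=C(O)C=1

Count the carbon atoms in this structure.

12

Count every carbon token in the SMILES (each C, including those in ring-closure positions and inside branches).
Carbon count: 12.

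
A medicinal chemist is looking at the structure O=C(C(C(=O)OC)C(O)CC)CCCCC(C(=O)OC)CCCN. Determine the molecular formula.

C17H31NO6

Walk through each heavy atom and fill implicit hydrogens from standard valence (C 4, N 3, O 2, S 2, halogen 1):
  atom 1: O, bond orders sum to 2 (valence 2) → 0 H
  atom 2: C, bond orders sum to 4 (valence 4) → 0 H
  atom 3: C, bond orders sum to 3 (valence 4) → 1 H
  atom 4: C, bond orders sum to 4 (valence 4) → 0 H
  atom 5: O, bond orders sum to 2 (valence 2) → 0 H
  atom 6: O, bond orders sum to 2 (valence 2) → 0 H
  atom 7: C, bond orders sum to 1 (valence 4) → 3 H
  atom 8: C, bond orders sum to 3 (valence 4) → 1 H
  atom 9: O, bond orders sum to 1 (valence 2) → 1 H
  atom 10: C, bond orders sum to 2 (valence 4) → 2 H
  atom 11: C, bond orders sum to 1 (valence 4) → 3 H
  atom 12: C, bond orders sum to 2 (valence 4) → 2 H
  atom 13: C, bond orders sum to 2 (valence 4) → 2 H
  atom 14: C, bond orders sum to 2 (valence 4) → 2 H
  atom 15: C, bond orders sum to 2 (valence 4) → 2 H
  atom 16: C, bond orders sum to 3 (valence 4) → 1 H
  atom 17: C, bond orders sum to 4 (valence 4) → 0 H
  atom 18: O, bond orders sum to 2 (valence 2) → 0 H
  atom 19: O, bond orders sum to 2 (valence 2) → 0 H
  atom 20: C, bond orders sum to 1 (valence 4) → 3 H
  atom 21: C, bond orders sum to 2 (valence 4) → 2 H
  atom 22: C, bond orders sum to 2 (valence 4) → 2 H
  atom 23: C, bond orders sum to 2 (valence 4) → 2 H
  atom 24: N, bond orders sum to 1 (valence 3) → 2 H
Totals → C:17, H:31, N:1, O:6.
In Hill order: C17H31NO6.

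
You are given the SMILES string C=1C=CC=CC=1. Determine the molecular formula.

Walk through each heavy atom and fill implicit hydrogens from standard valence (C 4, N 3, O 2, S 2, halogen 1):
  atom 1: C, bond orders sum to 3 (valence 4) → 1 H
  atom 2: C, bond orders sum to 3 (valence 4) → 1 H
  atom 3: C, bond orders sum to 3 (valence 4) → 1 H
  atom 4: C, bond orders sum to 3 (valence 4) → 1 H
  atom 5: C, bond orders sum to 3 (valence 4) → 1 H
  atom 6: C, bond orders sum to 3 (valence 4) → 1 H
Totals → C:6, H:6.
In Hill order: C6H6.

C6H6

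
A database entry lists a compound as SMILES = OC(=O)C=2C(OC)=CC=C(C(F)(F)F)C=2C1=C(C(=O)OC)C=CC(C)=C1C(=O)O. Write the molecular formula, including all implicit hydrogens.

Walk through each heavy atom and fill implicit hydrogens from standard valence (C 4, N 3, O 2, S 2, halogen 1):
  atom 1: O, bond orders sum to 1 (valence 2) → 1 H
  atom 2: C, bond orders sum to 4 (valence 4) → 0 H
  atom 3: O, bond orders sum to 2 (valence 2) → 0 H
  atom 4: C, bond orders sum to 4 (valence 4) → 0 H
  atom 5: C, bond orders sum to 4 (valence 4) → 0 H
  atom 6: O, bond orders sum to 2 (valence 2) → 0 H
  atom 7: C, bond orders sum to 1 (valence 4) → 3 H
  atom 8: C, bond orders sum to 3 (valence 4) → 1 H
  atom 9: C, bond orders sum to 3 (valence 4) → 1 H
  atom 10: C, bond orders sum to 4 (valence 4) → 0 H
  atom 11: C, bond orders sum to 4 (valence 4) → 0 H
  atom 12: F (halogen, monovalent) → 0 H
  atom 13: F (halogen, monovalent) → 0 H
  atom 14: F (halogen, monovalent) → 0 H
  atom 15: C, bond orders sum to 4 (valence 4) → 0 H
  atom 16: C, bond orders sum to 4 (valence 4) → 0 H
  atom 17: C, bond orders sum to 4 (valence 4) → 0 H
  atom 18: C, bond orders sum to 4 (valence 4) → 0 H
  atom 19: O, bond orders sum to 2 (valence 2) → 0 H
  atom 20: O, bond orders sum to 2 (valence 2) → 0 H
  atom 21: C, bond orders sum to 1 (valence 4) → 3 H
  atom 22: C, bond orders sum to 3 (valence 4) → 1 H
  atom 23: C, bond orders sum to 3 (valence 4) → 1 H
  atom 24: C, bond orders sum to 4 (valence 4) → 0 H
  atom 25: C, bond orders sum to 1 (valence 4) → 3 H
  atom 26: C, bond orders sum to 4 (valence 4) → 0 H
  atom 27: C, bond orders sum to 4 (valence 4) → 0 H
  atom 28: O, bond orders sum to 2 (valence 2) → 0 H
  atom 29: O, bond orders sum to 1 (valence 2) → 1 H
Totals → C:19, H:15, F:3, O:7.
In Hill order: C19H15F3O7.

C19H15F3O7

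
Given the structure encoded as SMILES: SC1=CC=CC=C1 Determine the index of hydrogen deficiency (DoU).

4

Molecular formula: C6H6S.
DoU = (2C + 2 + N − H − X) / 2, where X is the halogen count and O/S are ignored.
    = (2·6 + 2 + 0 − 6 − 0) / 2 = 8 / 2 = 4.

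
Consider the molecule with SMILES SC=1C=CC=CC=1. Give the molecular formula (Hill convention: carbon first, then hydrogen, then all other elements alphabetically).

C6H6S

Walk through each heavy atom and fill implicit hydrogens from standard valence (C 4, N 3, O 2, S 2, halogen 1):
  atom 1: S, bond orders sum to 1 (valence 2) → 1 H
  atom 2: C, bond orders sum to 4 (valence 4) → 0 H
  atom 3: C, bond orders sum to 3 (valence 4) → 1 H
  atom 4: C, bond orders sum to 3 (valence 4) → 1 H
  atom 5: C, bond orders sum to 3 (valence 4) → 1 H
  atom 6: C, bond orders sum to 3 (valence 4) → 1 H
  atom 7: C, bond orders sum to 3 (valence 4) → 1 H
Totals → C:6, H:6, S:1.
In Hill order: C6H6S.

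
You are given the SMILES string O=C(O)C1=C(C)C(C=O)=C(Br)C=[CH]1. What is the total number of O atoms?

Scan the SMILES for O atoms (remember two-letter symbols like Cl and Br are single atoms).
Oxygen count: 3.

3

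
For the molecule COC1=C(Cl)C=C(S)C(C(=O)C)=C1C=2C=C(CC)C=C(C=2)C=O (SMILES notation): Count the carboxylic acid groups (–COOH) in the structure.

0

Scan the SMILES for the carboxylic acid motif — none present.
Groups that are present: 1 aldehyde, 1 ether, 1 ketone, 1 thiol.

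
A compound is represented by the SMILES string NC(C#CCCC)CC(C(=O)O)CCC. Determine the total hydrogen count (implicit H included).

Walk through each heavy atom and fill implicit hydrogens from standard valence (C 4, N 3, O 2, S 2, halogen 1):
  atom 1: N, bond orders sum to 1 (valence 3) → 2 H
  atom 2: C, bond orders sum to 3 (valence 4) → 1 H
  atom 3: C, bond orders sum to 4 (valence 4) → 0 H
  atom 4: C, bond orders sum to 4 (valence 4) → 0 H
  atom 5: C, bond orders sum to 2 (valence 4) → 2 H
  atom 6: C, bond orders sum to 2 (valence 4) → 2 H
  atom 7: C, bond orders sum to 1 (valence 4) → 3 H
  atom 8: C, bond orders sum to 2 (valence 4) → 2 H
  atom 9: C, bond orders sum to 3 (valence 4) → 1 H
  atom 10: C, bond orders sum to 4 (valence 4) → 0 H
  atom 11: O, bond orders sum to 2 (valence 2) → 0 H
  atom 12: O, bond orders sum to 1 (valence 2) → 1 H
  atom 13: C, bond orders sum to 2 (valence 4) → 2 H
  atom 14: C, bond orders sum to 2 (valence 4) → 2 H
  atom 15: C, bond orders sum to 1 (valence 4) → 3 H
Total hydrogens: 21.

21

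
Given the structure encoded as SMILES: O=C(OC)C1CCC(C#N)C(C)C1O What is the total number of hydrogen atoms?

15

Walk through each heavy atom and fill implicit hydrogens from standard valence (C 4, N 3, O 2, S 2, halogen 1):
  atom 1: O, bond orders sum to 2 (valence 2) → 0 H
  atom 2: C, bond orders sum to 4 (valence 4) → 0 H
  atom 3: O, bond orders sum to 2 (valence 2) → 0 H
  atom 4: C, bond orders sum to 1 (valence 4) → 3 H
  atom 5: C, bond orders sum to 3 (valence 4) → 1 H
  atom 6: C, bond orders sum to 2 (valence 4) → 2 H
  atom 7: C, bond orders sum to 2 (valence 4) → 2 H
  atom 8: C, bond orders sum to 3 (valence 4) → 1 H
  atom 9: C, bond orders sum to 4 (valence 4) → 0 H
  atom 10: N, bond orders sum to 3 (valence 3) → 0 H
  atom 11: C, bond orders sum to 3 (valence 4) → 1 H
  atom 12: C, bond orders sum to 1 (valence 4) → 3 H
  atom 13: C, bond orders sum to 3 (valence 4) → 1 H
  atom 14: O, bond orders sum to 1 (valence 2) → 1 H
Total hydrogens: 15.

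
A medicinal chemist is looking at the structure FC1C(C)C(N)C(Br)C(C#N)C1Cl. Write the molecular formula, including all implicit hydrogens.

C8H11BrClFN2

Walk through each heavy atom and fill implicit hydrogens from standard valence (C 4, N 3, O 2, S 2, halogen 1):
  atom 1: F (halogen, monovalent) → 0 H
  atom 2: C, bond orders sum to 3 (valence 4) → 1 H
  atom 3: C, bond orders sum to 3 (valence 4) → 1 H
  atom 4: C, bond orders sum to 1 (valence 4) → 3 H
  atom 5: C, bond orders sum to 3 (valence 4) → 1 H
  atom 6: N, bond orders sum to 1 (valence 3) → 2 H
  atom 7: C, bond orders sum to 3 (valence 4) → 1 H
  atom 8: Br (halogen, monovalent) → 0 H
  atom 9: C, bond orders sum to 3 (valence 4) → 1 H
  atom 10: C, bond orders sum to 4 (valence 4) → 0 H
  atom 11: N, bond orders sum to 3 (valence 3) → 0 H
  atom 12: C, bond orders sum to 3 (valence 4) → 1 H
  atom 13: Cl (halogen, monovalent) → 0 H
Totals → C:8, H:11, Br:1, Cl:1, F:1, N:2.
In Hill order: C8H11BrClFN2.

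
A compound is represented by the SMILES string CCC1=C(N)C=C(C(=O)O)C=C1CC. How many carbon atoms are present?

11

Count every carbon token in the SMILES (each C, including those in ring-closure positions and inside branches).
Carbon count: 11.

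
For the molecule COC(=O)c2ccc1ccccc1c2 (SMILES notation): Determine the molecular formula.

Walk through each heavy atom and fill implicit hydrogens from standard valence (C 4, N 3, O 2, S 2, halogen 1); for lowercase aromatic atoms, an aromatic c carries 1 H when it has two neighbours and 0 H with three, and aromatic n carries 0 H:
  atom 1: C, bond orders sum to 1 (valence 4) → 3 H
  atom 2: O, bond orders sum to 2 (valence 2) → 0 H
  atom 3: C, bond orders sum to 4 (valence 4) → 0 H
  atom 4: O, bond orders sum to 2 (valence 2) → 0 H
  atom 5: aromatic c, 3 neighbours → 0 H
  atom 6: aromatic c, 2 neighbours → 1 H
  atom 7: aromatic c, 2 neighbours → 1 H
  atom 8: aromatic c, 3 neighbours → 0 H
  atom 9: aromatic c, 2 neighbours → 1 H
  atom 10: aromatic c, 2 neighbours → 1 H
  atom 11: aromatic c, 2 neighbours → 1 H
  atom 12: aromatic c, 2 neighbours → 1 H
  atom 13: aromatic c, 3 neighbours → 0 H
  atom 14: aromatic c, 2 neighbours → 1 H
Totals → C:12, H:10, O:2.
In Hill order: C12H10O2.

C12H10O2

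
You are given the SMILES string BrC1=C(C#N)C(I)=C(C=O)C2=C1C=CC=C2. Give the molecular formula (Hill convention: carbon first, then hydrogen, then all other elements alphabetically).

C12H5BrINO

Walk through each heavy atom and fill implicit hydrogens from standard valence (C 4, N 3, O 2, S 2, halogen 1):
  atom 1: Br (halogen, monovalent) → 0 H
  atom 2: C, bond orders sum to 4 (valence 4) → 0 H
  atom 3: C, bond orders sum to 4 (valence 4) → 0 H
  atom 4: C, bond orders sum to 4 (valence 4) → 0 H
  atom 5: N, bond orders sum to 3 (valence 3) → 0 H
  atom 6: C, bond orders sum to 4 (valence 4) → 0 H
  atom 7: I (halogen, monovalent) → 0 H
  atom 8: C, bond orders sum to 4 (valence 4) → 0 H
  atom 9: C, bond orders sum to 3 (valence 4) → 1 H
  atom 10: O, bond orders sum to 2 (valence 2) → 0 H
  atom 11: C, bond orders sum to 4 (valence 4) → 0 H
  atom 12: C, bond orders sum to 4 (valence 4) → 0 H
  atom 13: C, bond orders sum to 3 (valence 4) → 1 H
  atom 14: C, bond orders sum to 3 (valence 4) → 1 H
  atom 15: C, bond orders sum to 3 (valence 4) → 1 H
  atom 16: C, bond orders sum to 3 (valence 4) → 1 H
Totals → C:12, H:5, Br:1, I:1, N:1, O:1.
In Hill order: C12H5BrINO.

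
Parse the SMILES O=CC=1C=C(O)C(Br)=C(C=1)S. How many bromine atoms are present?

Scan the SMILES for Br atoms (remember two-letter symbols like Cl and Br are single atoms).
Bromine count: 1.

1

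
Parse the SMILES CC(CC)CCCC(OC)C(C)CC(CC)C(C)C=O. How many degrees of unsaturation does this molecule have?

Degree of unsaturation = (number of rings) + (number of π bonds).
Ring closures in the SMILES: 0.
π bonds: 1 double bond (each 1 DoU) → 1 DoU from unsaturation.
Total DoU = 0 + 1 = 1.

1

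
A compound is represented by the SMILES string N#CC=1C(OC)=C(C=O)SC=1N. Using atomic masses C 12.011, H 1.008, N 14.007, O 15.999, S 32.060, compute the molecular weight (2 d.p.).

First, the molecular formula is C7H6N2O2S (counting implicit H from valence).
  C: 7 × 12.011 = 84.077
  H: 6 × 1.008 = 6.048
  N: 2 × 14.007 = 28.014
  O: 2 × 15.999 = 31.998
  S: 1 × 32.060 = 32.060
Sum: 7×12.011 + 6×1.008 + 2×14.007 + 2×15.999 + 1×32.060 = 182.197 → 182.20 g/mol.

182.20 g/mol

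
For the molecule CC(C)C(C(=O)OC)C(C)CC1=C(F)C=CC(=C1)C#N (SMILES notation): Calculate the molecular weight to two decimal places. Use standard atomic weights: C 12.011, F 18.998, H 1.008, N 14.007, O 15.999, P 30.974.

First, the molecular formula is C16H20FNO2 (counting implicit H from valence).
  C: 16 × 12.011 = 192.176
  F: 1 × 18.998 = 18.998
  H: 20 × 1.008 = 20.160
  N: 1 × 14.007 = 14.007
  O: 2 × 15.999 = 31.998
Sum: 16×12.011 + 1×18.998 + 20×1.008 + 1×14.007 + 2×15.999 = 277.339 → 277.34 g/mol.

277.34 g/mol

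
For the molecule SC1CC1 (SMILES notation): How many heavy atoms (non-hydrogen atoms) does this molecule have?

4

Every atom symbol written in the SMILES (organic subset) is one heavy atom; implicit H are not written.
Heavy atoms by element → C:3, S:1.
Total: 4.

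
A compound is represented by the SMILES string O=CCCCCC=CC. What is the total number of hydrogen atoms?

Walk through each heavy atom and fill implicit hydrogens from standard valence (C 4, N 3, O 2, S 2, halogen 1):
  atom 1: O, bond orders sum to 2 (valence 2) → 0 H
  atom 2: C, bond orders sum to 3 (valence 4) → 1 H
  atom 3: C, bond orders sum to 2 (valence 4) → 2 H
  atom 4: C, bond orders sum to 2 (valence 4) → 2 H
  atom 5: C, bond orders sum to 2 (valence 4) → 2 H
  atom 6: C, bond orders sum to 2 (valence 4) → 2 H
  atom 7: C, bond orders sum to 3 (valence 4) → 1 H
  atom 8: C, bond orders sum to 3 (valence 4) → 1 H
  atom 9: C, bond orders sum to 1 (valence 4) → 3 H
Total hydrogens: 14.

14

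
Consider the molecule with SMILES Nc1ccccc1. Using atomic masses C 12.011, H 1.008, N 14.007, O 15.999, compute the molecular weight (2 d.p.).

93.13 g/mol

First, the molecular formula is C6H7N (counting implicit H from valence).
  C: 6 × 12.011 = 72.066
  H: 7 × 1.008 = 7.056
  N: 1 × 14.007 = 14.007
Sum: 6×12.011 + 7×1.008 + 1×14.007 = 93.129 → 93.13 g/mol.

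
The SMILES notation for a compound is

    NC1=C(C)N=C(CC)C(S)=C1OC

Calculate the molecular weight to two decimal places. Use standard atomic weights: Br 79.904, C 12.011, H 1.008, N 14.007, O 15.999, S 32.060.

First, the molecular formula is C9H14N2OS (counting implicit H from valence).
  C: 9 × 12.011 = 108.099
  H: 14 × 1.008 = 14.112
  N: 2 × 14.007 = 28.014
  O: 1 × 15.999 = 15.999
  S: 1 × 32.060 = 32.060
Sum: 9×12.011 + 14×1.008 + 2×14.007 + 1×15.999 + 1×32.060 = 198.284 → 198.28 g/mol.

198.28 g/mol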